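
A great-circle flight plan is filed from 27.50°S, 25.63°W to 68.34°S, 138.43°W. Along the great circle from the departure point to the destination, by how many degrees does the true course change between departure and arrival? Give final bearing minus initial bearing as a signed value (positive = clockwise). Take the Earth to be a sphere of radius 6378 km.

+100.0°

Initial bearing θ₁ = atan2(sin Δλ cos φ₂, cos φ₁ sin φ₂ − sin φ₁ cos φ₂ cos Δλ) = 200.91°
Final bearing θ₂ = (initial bearing from the destination back to the start) + 180° = 300.93°
Δθ = θ₂ − θ₁ = +100.0°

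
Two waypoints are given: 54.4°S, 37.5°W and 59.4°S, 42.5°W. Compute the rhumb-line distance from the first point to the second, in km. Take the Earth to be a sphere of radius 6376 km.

Rhumb course C = atan2(Δλ, Δψ) with Δψ = ln[tan(π/4+φ₂/2)/tan(π/4+φ₁/2)] = -0.1601, Δλ = -0.0873 → C = 208.60°
d = R·|Δφ| / |cos C| = 6376·0.08727 / 0.87802 = 634 km

634 km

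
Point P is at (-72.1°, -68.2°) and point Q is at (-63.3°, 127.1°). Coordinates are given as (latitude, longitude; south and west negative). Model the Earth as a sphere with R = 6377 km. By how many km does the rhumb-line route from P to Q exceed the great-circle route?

Great circle: cos σ = sin φ₁ sin φ₂ + cos φ₁ cos φ₂ cos Δλ,  σ = 0.7714 rad → d_gc = 4919.4 km
Rhumb line: Δψ = +0.4100, q = Δφ/Δψ = 0.3746, d_rh = R√(Δφ²+q²Δλ²) = 6936.2 km
Excess = 6936.2 − 4919.4 = 2016.8 ≈ 2017 km

2017 km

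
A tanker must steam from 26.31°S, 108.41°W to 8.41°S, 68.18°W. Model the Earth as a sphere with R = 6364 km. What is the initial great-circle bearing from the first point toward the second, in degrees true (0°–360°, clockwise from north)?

72.3°

N = sin Δλ·cos φ₂ = +0.6389;  D = cos φ₁ sin φ₂ − sin φ₁ cos φ₂ cos Δλ = +0.2036
initial course = atan2(N, D) = 72.32°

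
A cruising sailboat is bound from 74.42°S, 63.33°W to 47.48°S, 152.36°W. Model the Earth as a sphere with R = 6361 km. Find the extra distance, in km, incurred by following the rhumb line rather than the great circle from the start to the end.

416 km

Great circle: cos σ = sin φ₁ sin φ₂ + cos φ₁ cos φ₂ cos Δλ,  σ = 0.7770 rad → d_gc = 4942.4 km
Rhumb line: Δψ = +1.0452, q = Δφ/Δψ = 0.4498, d_rh = R√(Δφ²+q²Δλ²) = 5358.7 km
Excess = 5358.7 − 4942.4 = 416.3 ≈ 416 km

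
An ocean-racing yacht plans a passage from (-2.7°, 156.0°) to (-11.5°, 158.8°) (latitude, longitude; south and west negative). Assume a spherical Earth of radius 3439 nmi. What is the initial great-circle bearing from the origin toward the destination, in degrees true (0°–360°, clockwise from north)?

162.6°

θ = atan2( sin Δλ·cos φ₂ ,  cos φ₁ sin φ₂ − sin φ₁ cos φ₂ cos Δλ )
  = atan2(+0.0479, -0.1530) = 162.63°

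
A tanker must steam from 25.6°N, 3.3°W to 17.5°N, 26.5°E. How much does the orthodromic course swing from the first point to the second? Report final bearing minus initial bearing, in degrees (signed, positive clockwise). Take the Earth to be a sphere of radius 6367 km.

At departure: θ₁ = atan2(sin Δλ cos φ₂, cos φ₁ sin φ₂ − sin φ₁ cos φ₂ cos Δλ) = 100.33°
At arrival: θ₂ = atan2(sin Δλ cos φ₁, −cos φ₂ sin φ₁ + sin φ₂ cos φ₁ cos Δλ) = 111.52°
Δθ = θ₂ − θ₁ = +11.2°

+11.2°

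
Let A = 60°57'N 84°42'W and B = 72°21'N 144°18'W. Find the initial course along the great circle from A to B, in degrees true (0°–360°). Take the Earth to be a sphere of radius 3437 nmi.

321.5°

θ = atan2( sin Δλ·cos φ₂ ,  cos φ₁ sin φ₂ − sin φ₁ cos φ₂ cos Δλ )
  = atan2(-0.2615, +0.3286) = 321.48°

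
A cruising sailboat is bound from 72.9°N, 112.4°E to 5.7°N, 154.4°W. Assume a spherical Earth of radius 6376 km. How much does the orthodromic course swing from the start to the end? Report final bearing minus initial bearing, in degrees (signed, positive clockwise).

Initial bearing θ₁ = atan2(sin Δλ cos φ₂, cos φ₁ sin φ₂ − sin φ₁ cos φ₂ cos Δλ) = 85.26°
Final bearing θ₂ = (initial bearing from the destination back to the start) + 180° = 162.87°
Δθ = θ₂ − θ₁ = +77.6°

+77.6°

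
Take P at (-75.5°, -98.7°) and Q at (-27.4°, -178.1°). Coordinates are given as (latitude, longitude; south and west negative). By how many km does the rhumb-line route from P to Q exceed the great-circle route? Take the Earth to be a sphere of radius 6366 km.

Great circle: cos σ = sin φ₁ sin φ₂ + cos φ₁ cos φ₂ cos Δλ,  σ = 1.0628 rad → d_gc = 6765.8 km
Rhumb line: Δψ = +1.5643, q = Δφ/Δψ = 0.5367, d_rh = R√(Δφ²+q²Δλ²) = 7139.7 km
Excess = 7139.7 − 6765.8 = 373.9 ≈ 374 km

374 km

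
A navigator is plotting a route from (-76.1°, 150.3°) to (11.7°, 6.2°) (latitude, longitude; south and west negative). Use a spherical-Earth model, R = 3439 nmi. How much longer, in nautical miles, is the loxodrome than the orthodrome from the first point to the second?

Great circle: cos σ = sin φ₁ sin φ₂ + cos φ₁ cos φ₂ cos Δλ,  σ = 1.9686 rad → d_gc = 6770.0 nmi
Rhumb line: Δψ = +2.3102, q = Δφ/Δψ = 0.6633, d_rh = R√(Δφ²+q²Δλ²) = 7790.2 nmi
Excess = 7790.2 − 6770.0 = 1020.2 ≈ 1020 nmi

1020 nmi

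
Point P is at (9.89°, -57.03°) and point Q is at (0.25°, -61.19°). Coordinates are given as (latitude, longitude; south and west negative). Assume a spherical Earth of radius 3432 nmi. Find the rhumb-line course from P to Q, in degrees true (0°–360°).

Δψ = ln[tan(π/4+φ₂/2)/tan(π/4+φ₁/2)] = -0.1691
Δλ = -0.0726 rad (taken the short way round)
course = atan2(Δλ, Δψ) = 203.24°

203.2°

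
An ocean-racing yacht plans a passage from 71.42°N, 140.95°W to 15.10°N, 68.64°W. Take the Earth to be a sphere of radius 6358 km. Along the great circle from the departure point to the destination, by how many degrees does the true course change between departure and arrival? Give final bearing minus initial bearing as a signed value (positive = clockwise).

At departure: θ₁ = atan2(sin Δλ cos φ₂, cos φ₁ sin φ₂ − sin φ₁ cos φ₂ cos Δλ) = 101.97°
At arrival: θ₂ = atan2(sin Δλ cos φ₁, −cos φ₂ sin φ₁ + sin φ₂ cos φ₁ cos Δλ) = 161.17°
Δθ = θ₂ − θ₁ = +59.2°

+59.2°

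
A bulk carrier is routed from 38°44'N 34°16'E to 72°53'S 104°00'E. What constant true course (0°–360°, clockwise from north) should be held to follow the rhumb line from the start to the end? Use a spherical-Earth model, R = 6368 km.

Meridional parts: M(φ₁)=+0.7343, M(φ₂)=-1.8938 → ΔM = -2.6282;  Δλ = +1.2171 rad
tan C = Δλ / ΔM = -0.4631 → C = 155.15°

155.2°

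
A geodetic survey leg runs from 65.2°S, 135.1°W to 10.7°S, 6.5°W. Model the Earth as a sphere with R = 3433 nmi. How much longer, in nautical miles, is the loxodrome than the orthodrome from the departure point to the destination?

720 nmi

Great circle: cos σ = sin φ₁ sin φ₂ + cos φ₁ cos φ₂ cos Δλ,  σ = 1.6595 rad → d_gc = 5697.1 nmi
Rhumb line: Δψ = +1.3269, q = Δφ/Δψ = 0.7169, d_rh = R√(Δφ²+q²Δλ²) = 6416.7 nmi
Excess = 6416.7 − 5697.1 = 719.6 ≈ 720 nmi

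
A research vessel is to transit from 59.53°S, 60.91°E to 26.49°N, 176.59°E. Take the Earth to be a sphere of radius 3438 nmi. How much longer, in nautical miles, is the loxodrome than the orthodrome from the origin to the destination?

Great circle: cos σ = sin φ₁ sin φ₂ + cos φ₁ cos φ₂ cos Δλ,  σ = 2.1909 rad → d_gc = 7532.3 nmi
Rhumb line: Δψ = +1.7804, q = Δφ/Δψ = 0.8432, d_rh = R√(Δφ²+q²Δλ²) = 7804.0 nmi
Excess = 7804.0 − 7532.3 = 271.7 ≈ 272 nmi

272 nmi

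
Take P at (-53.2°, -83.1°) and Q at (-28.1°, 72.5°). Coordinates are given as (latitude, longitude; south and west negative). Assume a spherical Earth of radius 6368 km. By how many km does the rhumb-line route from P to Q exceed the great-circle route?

Great circle: cos σ = sin φ₁ sin φ₂ + cos φ₁ cos φ₂ cos Δλ,  σ = 1.6750 rad → d_gc = 10666.7 km
Rhumb line: Δψ = +0.5893, q = Δφ/Δψ = 0.7434, d_rh = R√(Δφ²+q²Δλ²) = 13155.6 km
Excess = 13155.6 − 10666.7 = 2488.9 ≈ 2489 km

2489 km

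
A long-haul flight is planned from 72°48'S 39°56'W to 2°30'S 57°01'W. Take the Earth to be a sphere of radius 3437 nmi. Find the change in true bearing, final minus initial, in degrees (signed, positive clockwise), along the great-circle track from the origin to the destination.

Initial bearing θ₁ = atan2(sin Δλ cos φ₂, cos φ₁ sin φ₂ − sin φ₁ cos φ₂ cos Δλ) = 341.93°
Final bearing θ₂ = (initial bearing from the destination back to the start) + 180° = 354.73°
Δθ = θ₂ − θ₁ = +12.8°

+12.8°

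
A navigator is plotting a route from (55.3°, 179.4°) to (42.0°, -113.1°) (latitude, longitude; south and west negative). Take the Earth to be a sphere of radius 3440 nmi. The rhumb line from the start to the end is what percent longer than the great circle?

3.6%

Great circle: σ = 0.7784 rad → d_gc = Rσ = 2677.8 nmi
Rhumb: Δφ = -0.2321, Δλ = +1.1781, Δψ = -0.3542, q = Δφ/Δψ = 0.6553 → d_rh = R√(Δφ²+q²Δλ²) = 2773.2 nmi
Excess = (2773.2 − 2677.8) / 2677.8 = 95.4 / 2677.8 = 3.56% ≈ 3.6%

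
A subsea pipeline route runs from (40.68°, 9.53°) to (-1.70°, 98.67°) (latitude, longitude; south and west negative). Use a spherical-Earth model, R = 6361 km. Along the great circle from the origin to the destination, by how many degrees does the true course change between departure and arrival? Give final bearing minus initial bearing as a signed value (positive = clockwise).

+38.8°

At departure: θ₁ = atan2(sin Δλ cos φ₂, cos φ₁ sin φ₂ − sin φ₁ cos φ₂ cos Δλ) = 91.85°
At arrival: θ₂ = atan2(sin Δλ cos φ₁, −cos φ₂ sin φ₁ + sin φ₂ cos φ₁ cos Δλ) = 130.69°
Δθ = θ₂ − θ₁ = +38.8°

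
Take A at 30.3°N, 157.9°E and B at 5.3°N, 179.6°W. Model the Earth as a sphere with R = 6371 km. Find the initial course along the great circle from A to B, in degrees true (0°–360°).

θ = atan2( sin Δλ·cos φ₂ ,  cos φ₁ sin φ₂ − sin φ₁ cos φ₂ cos Δλ )
  = atan2(+0.3810, -0.3844) = 135.25°

135.2°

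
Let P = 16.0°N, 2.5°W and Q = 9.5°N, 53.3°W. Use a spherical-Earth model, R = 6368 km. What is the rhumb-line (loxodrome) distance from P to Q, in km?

5551 km

Δψ = ln[tan(π/4+φ₂/2)/tan(π/4+φ₁/2)] = -0.1164;  Δφ = -0.1134 rad,  Δλ = -0.8866 rad
q = Δφ/Δψ = 0.9748
d = R·√(Δφ² + q²Δλ²) = 6368·0.87167 = 5551 km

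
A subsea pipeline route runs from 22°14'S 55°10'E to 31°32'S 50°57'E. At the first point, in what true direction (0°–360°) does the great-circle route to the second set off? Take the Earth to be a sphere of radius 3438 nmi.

201.1°

θ = atan2( sin Δλ·cos φ₂ ,  cos φ₁ sin φ₂ − sin φ₁ cos φ₂ cos Δλ )
  = atan2(-0.0627, -0.1625) = 201.09°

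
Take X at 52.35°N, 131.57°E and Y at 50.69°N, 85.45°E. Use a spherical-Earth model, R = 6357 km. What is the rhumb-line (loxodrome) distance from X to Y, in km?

3189 km

Rhumb course C = atan2(Δλ, Δψ) with Δψ = ln[tan(π/4+φ₂/2)/tan(π/4+φ₁/2)] = -0.0466, Δλ = -0.8049 → C = 266.69°
d = R·|Δφ| / |cos C| = 6357·0.02897 / 0.05776 = 3189 km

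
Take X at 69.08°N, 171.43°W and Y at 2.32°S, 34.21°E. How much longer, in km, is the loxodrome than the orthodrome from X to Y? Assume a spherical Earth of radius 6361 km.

Great circle: cos σ = sin φ₁ sin φ₂ + cos φ₁ cos φ₂ cos Δλ,  σ = 1.9385 rad → d_gc = 12330.7 km
Rhumb line: Δψ = -1.7300, q = Δφ/Δψ = 0.7203, d_rh = R√(Δφ²+q²Δλ²) = 14670.4 km
Excess = 14670.4 − 12330.7 = 2339.7 ≈ 2340 km

2340 km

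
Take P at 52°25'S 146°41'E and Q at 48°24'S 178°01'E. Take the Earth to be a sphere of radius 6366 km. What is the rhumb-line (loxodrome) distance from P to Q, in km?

Rhumb course C = atan2(Δλ, Δψ) with Δψ = ln[tan(π/4+φ₂/2)/tan(π/4+φ₁/2)] = +0.1101, Δλ = +0.5469 → C = 78.62°
d = R·|Δφ| / |cos C| = 6366·0.07010 / 0.19735 = 2261 km

2261 km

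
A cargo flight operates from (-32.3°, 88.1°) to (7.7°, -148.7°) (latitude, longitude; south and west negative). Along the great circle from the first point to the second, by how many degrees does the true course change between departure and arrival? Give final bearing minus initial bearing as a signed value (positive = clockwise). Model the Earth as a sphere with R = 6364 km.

-45.5°

Initial bearing θ₁ = atan2(sin Δλ cos φ₂, cos φ₁ sin φ₂ − sin φ₁ cos φ₂ cos Δλ) = 102.03°
Final bearing θ₂ = (initial bearing from the destination back to the start) + 180° = 56.53°
Δθ = θ₂ − θ₁ = -45.5°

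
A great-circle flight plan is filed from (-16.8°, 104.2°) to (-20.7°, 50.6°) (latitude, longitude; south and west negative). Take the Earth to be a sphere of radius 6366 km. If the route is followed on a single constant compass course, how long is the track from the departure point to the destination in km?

5655 km

Δψ = ln[tan(π/4+φ₂/2)/tan(π/4+φ₁/2)] = -0.0719;  Δφ = -0.0681 rad,  Δλ = -0.9355 rad
q = Δφ/Δψ = 0.9467
d = R·√(Δφ² + q²Δλ²) = 6366·0.88825 = 5655 km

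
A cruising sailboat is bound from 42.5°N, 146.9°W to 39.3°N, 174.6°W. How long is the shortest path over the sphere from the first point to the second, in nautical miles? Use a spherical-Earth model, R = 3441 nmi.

cos σ = sin φ₁ sin φ₂ + cos φ₁ cos φ₂ cos Δλ
      = sin(42.50°)sin(39.30°) + cos(42.50°)cos(39.30°)cos(-27.70°) = 0.9331
σ = 21.084° → d = Rσ = 3441·0.36799 = 1266 nmi

1266 nmi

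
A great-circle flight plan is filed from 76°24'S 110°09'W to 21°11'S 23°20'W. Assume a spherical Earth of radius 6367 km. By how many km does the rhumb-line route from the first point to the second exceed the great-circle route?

Great circle: cos σ = sin φ₁ sin φ₂ + cos φ₁ cos φ₂ cos Δλ,  σ = 1.1989 rad → d_gc = 7633.3 km
Rhumb line: Δψ = +1.7482, q = Δφ/Δψ = 0.5513, d_rh = R√(Δφ²+q²Δλ²) = 8120.1 km
Excess = 8120.1 − 7633.3 = 486.8 ≈ 487 km

487 km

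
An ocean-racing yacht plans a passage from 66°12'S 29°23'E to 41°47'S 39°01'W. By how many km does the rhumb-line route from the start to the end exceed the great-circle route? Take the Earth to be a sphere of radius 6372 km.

206 km

Great circle: cos σ = sin φ₁ sin φ₂ + cos φ₁ cos φ₂ cos Δλ,  σ = 0.7664 rad → d_gc = 4883.4 km
Rhumb line: Δψ = +0.7531, q = Δφ/Δψ = 0.5659, d_rh = R√(Δφ²+q²Δλ²) = 5089.5 km
Excess = 5089.5 − 4883.4 = 206.1 ≈ 206 km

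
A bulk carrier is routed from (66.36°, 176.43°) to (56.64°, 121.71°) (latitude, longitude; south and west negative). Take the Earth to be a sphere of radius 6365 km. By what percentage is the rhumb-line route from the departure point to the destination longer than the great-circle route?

Great circle: σ = 0.4679 rad → d_gc = Rσ = 2978.5 km
Rhumb: Δφ = -0.1696, Δλ = -0.9550, Δψ = -0.3589, q = Δφ/Δψ = 0.4727 → d_rh = R√(Δφ²+q²Δλ²) = 3069.5 km
Excess = (3069.5 − 2978.5) / 2978.5 = 91.0 / 2978.5 = 3.06% ≈ 3.1%

3.1%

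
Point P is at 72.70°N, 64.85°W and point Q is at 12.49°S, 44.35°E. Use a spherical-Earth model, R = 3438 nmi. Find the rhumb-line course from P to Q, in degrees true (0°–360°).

137.8°

Δψ = ln[tan(π/4+φ₂/2)/tan(π/4+φ₁/2)] = -2.1028
Δλ = +1.9059 rad (taken the short way round)
course = atan2(Δλ, Δψ) = 137.81°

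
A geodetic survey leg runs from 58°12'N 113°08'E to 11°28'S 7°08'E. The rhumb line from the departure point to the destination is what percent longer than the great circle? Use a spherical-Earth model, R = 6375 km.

4.1%

Great circle: σ = 1.8874 rad → d_gc = Rσ = 12031.9 km
Rhumb: Δφ = -1.2159, Δλ = -1.8500, Δψ = -1.4572, q = Δφ/Δψ = 0.8344 → d_rh = R√(Δφ²+q²Δλ²) = 12527.1 km
Excess = (12527.1 − 12031.9) / 12031.9 = 495.2 / 12031.9 = 4.12% ≈ 4.1%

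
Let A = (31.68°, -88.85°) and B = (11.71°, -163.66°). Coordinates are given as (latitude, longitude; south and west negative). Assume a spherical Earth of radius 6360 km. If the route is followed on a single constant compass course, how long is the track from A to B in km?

Rhumb course C = atan2(Δλ, Δψ) with Δψ = ln[tan(π/4+φ₂/2)/tan(π/4+φ₁/2)] = -0.3776, Δλ = -1.3057 → C = 253.87°
d = R·|Δφ| / |cos C| = 6360·0.34854 / 0.27784 = 7978 km

7978 km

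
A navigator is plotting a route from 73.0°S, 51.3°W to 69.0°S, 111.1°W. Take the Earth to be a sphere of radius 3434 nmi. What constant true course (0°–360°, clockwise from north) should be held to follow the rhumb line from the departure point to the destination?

Δψ = ln[tan(π/4+φ₂/2)/tan(π/4+φ₁/2)] = +0.2152
Δλ = -1.0437 rad (taken the short way round)
course = atan2(Δλ, Δψ) = 281.65°

281.7°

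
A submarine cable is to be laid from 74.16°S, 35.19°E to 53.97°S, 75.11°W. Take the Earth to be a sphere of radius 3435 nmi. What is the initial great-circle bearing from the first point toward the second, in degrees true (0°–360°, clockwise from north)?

N = sin Δλ·cos φ₂ = -0.5517;  D = cos φ₁ sin φ₂ − sin φ₁ cos φ₂ cos Δλ = -0.4171
initial course = atan2(N, D) = 232.91°

232.9°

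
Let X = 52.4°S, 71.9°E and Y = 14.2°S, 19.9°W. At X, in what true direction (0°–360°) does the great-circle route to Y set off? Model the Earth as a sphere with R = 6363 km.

θ = atan2( sin Δλ·cos φ₂ ,  cos φ₁ sin φ₂ − sin φ₁ cos φ₂ cos Δλ )
  = atan2(-0.9690, -0.1738) = 259.83°

259.8°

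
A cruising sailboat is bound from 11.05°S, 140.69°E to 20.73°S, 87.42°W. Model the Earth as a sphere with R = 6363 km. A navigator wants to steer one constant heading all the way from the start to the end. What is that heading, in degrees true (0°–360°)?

Meridional parts: M(φ₁)=-0.1941, M(φ₂)=-0.3700 → ΔM = -0.1759;  Δλ = +2.3019 rad
tan C = Δλ / ΔM = -13.0862 → C = 94.37°

94.4°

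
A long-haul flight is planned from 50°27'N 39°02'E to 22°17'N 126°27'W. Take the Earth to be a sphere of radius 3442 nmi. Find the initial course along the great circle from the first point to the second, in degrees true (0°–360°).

346.0°

θ = atan2( sin Δλ·cos φ₂ ,  cos φ₁ sin φ₂ − sin φ₁ cos φ₂ cos Δλ )
  = atan2(-0.2319, +0.9322) = 346.03°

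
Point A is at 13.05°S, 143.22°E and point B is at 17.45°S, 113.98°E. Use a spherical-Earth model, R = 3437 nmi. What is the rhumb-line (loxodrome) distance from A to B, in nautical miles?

Rhumb course C = atan2(Δλ, Δψ) with Δψ = ln[tan(π/4+φ₂/2)/tan(π/4+φ₁/2)] = -0.0796, Δλ = -0.5103 → C = 261.13°
d = R·|Δφ| / |cos C| = 3437·0.07679 / 0.15415 = 1712 nmi

1712 nmi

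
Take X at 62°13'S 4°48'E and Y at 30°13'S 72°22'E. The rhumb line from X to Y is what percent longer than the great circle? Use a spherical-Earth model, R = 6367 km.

Great circle: σ = 0.9286 rad → d_gc = Rσ = 5912.3 km
Rhumb: Δφ = +0.5585, Δλ = +1.1793, Δψ = +0.8434, q = Δφ/Δψ = 0.6622 → d_rh = R√(Δφ²+q²Δλ²) = 6112.9 km
Excess = (6112.9 − 5912.3) / 5912.3 = 200.6 / 5912.3 = 3.39% ≈ 3.4%

3.4%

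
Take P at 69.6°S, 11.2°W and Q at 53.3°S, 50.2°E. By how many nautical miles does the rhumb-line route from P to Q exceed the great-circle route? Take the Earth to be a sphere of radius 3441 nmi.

74 nmi

Great circle: cos σ = sin φ₁ sin φ₂ + cos φ₁ cos φ₂ cos Δλ,  σ = 0.5525 rad → d_gc = 1901.2 nmi
Rhumb line: Δψ = +0.6116, q = Δφ/Δψ = 0.4651, d_rh = R√(Δφ²+q²Δλ²) = 1974.9 nmi
Excess = 1974.9 − 1901.2 = 73.7 ≈ 74 nmi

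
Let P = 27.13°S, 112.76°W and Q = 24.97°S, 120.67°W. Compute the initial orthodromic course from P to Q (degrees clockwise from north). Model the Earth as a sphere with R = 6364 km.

285.1°

N = sin Δλ·cos φ₂ = -0.1248;  D = cos φ₁ sin φ₂ − sin φ₁ cos φ₂ cos Δλ = +0.0338
initial course = atan2(N, D) = 285.14°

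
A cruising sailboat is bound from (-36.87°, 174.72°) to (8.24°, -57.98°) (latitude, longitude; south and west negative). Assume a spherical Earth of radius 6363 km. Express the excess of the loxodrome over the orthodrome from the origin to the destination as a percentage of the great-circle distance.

2.8%

Great circle: σ = 2.1722 rad → d_gc = Rσ = 13821.5 km
Rhumb: Δφ = +0.7873, Δλ = +2.2218, Δψ = +0.8375, q = Δφ/Δψ = 0.9401 → d_rh = R√(Δφ²+q²Δλ²) = 14203.6 km
Excess = (14203.6 − 13821.5) / 13821.5 = 382.1 / 13821.5 = 2.76% ≈ 2.8%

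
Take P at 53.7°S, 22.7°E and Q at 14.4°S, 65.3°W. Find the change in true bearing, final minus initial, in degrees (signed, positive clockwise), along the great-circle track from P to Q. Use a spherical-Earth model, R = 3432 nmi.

At departure: θ₁ = atan2(sin Δλ cos φ₂, cos φ₁ sin φ₂ − sin φ₁ cos φ₂ cos Δλ) = 262.93°
At arrival: θ₂ = atan2(sin Δλ cos φ₁, −cos φ₂ sin φ₁ + sin φ₂ cos φ₁ cos Δλ) = 322.66°
Δθ = θ₂ − θ₁ = +59.7°

+59.7°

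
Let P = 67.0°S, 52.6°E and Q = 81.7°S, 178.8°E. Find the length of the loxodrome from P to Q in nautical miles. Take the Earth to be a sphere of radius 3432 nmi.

2077 nmi

Rhumb course C = atan2(Δλ, Δψ) with Δψ = ln[tan(π/4+φ₂/2)/tan(π/4+φ₁/2)] = -1.0310, Δλ = +2.2026 → C = 115.08°
d = R·|Δφ| / |cos C| = 3432·0.25656 / 0.42395 = 2077 nmi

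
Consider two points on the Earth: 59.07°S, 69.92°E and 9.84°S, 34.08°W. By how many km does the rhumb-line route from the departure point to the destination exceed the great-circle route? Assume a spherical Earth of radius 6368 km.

Great circle: cos σ = sin φ₁ sin φ₂ + cos φ₁ cos φ₂ cos Δλ,  σ = 1.5467 rad → d_gc = 9849.5 km
Rhumb line: Δψ = +1.1124, q = Δφ/Δψ = 0.7724, d_rh = R√(Δφ²+q²Δλ²) = 10471.7 km
Excess = 10471.7 − 9849.5 = 622.2 ≈ 622 km

622 km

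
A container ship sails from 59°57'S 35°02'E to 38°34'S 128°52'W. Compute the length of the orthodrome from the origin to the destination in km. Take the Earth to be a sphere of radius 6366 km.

8954 km

Haversine: a = sin²(Δφ/2)+cos φ₁ cos φ₂ sin²(Δλ/2) = 0.41827;  σ = 2·atan2(√a,√(1−a))
σ = 80.593° → d = Rσ = 6366·1.40661 = 8954 km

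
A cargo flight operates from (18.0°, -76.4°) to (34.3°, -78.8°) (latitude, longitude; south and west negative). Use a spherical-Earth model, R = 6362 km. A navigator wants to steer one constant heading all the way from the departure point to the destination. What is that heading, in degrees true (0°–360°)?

352.5°

Δψ = ln[tan(π/4+φ₂/2)/tan(π/4+φ₁/2)] = +0.3185
Δλ = -0.0419 rad (taken the short way round)
course = atan2(Δλ, Δψ) = 352.51°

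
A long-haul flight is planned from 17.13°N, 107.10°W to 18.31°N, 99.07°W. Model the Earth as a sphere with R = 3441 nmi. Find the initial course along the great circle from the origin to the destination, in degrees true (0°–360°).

θ = atan2( sin Δλ·cos φ₂ ,  cos φ₁ sin φ₂ − sin φ₁ cos φ₂ cos Δλ )
  = atan2(+0.1326, +0.0233) = 80.02°

80.0°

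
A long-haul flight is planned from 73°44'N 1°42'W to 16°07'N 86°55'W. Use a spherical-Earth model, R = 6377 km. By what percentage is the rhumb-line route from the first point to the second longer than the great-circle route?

Great circle: σ = 1.2777 rad → d_gc = Rσ = 8147.9 km
Rhumb: Δφ = -1.0056, Δλ = -1.4873, Δψ = -1.6604, q = Δφ/Δψ = 0.6056 → d_rh = R√(Δφ²+q²Δλ²) = 8609.2 km
Excess = (8609.2 − 8147.9) / 8147.9 = 461.3 / 8147.9 = 5.66% ≈ 5.7%

5.7%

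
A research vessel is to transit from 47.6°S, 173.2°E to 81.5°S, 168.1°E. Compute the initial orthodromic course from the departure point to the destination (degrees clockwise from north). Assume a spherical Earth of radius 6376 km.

181.3°

θ = atan2( sin Δλ·cos φ₂ ,  cos φ₁ sin φ₂ − sin φ₁ cos φ₂ cos Δλ )
  = atan2(-0.0131, -0.5582) = 181.35°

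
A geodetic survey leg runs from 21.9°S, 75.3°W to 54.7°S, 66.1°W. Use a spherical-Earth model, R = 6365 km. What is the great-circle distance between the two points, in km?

cos σ = sin φ₁ sin φ₂ + cos φ₁ cos φ₂ cos Δλ
      = sin(-21.90°)sin(-54.70°) + cos(-21.90°)cos(-54.70°)cos(9.20°) = 0.8337
σ = 33.522° → d = Rσ = 6365·0.58508 = 3724 km

3724 km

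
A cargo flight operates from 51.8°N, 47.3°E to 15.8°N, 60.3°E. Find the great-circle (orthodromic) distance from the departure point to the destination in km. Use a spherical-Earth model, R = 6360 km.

Haversine: a = sin²(Δφ/2)+cos φ₁ cos φ₂ sin²(Δλ/2) = 0.10312;  σ = 2·atan2(√a,√(1−a))
σ = 37.461° → d = Rσ = 6360·0.65382 = 4158 km

4158 km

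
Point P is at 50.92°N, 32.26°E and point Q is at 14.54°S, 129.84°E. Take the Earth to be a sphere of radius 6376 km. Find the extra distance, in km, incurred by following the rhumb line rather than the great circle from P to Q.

Great circle: cos σ = sin φ₁ sin φ₂ + cos φ₁ cos φ₂ cos Δλ,  σ = 1.8498 rad → d_gc = 11794.2 km
Rhumb line: Δψ = -1.2924, q = Δφ/Δψ = 0.8840, d_rh = R√(Δφ²+q²Δλ²) = 12050.1 km
Excess = 12050.1 − 11794.2 = 255.9 ≈ 256 km

256 km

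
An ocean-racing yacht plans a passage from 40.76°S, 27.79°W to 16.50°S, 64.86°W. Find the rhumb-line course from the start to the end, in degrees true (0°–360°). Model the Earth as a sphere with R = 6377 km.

307.0°

Meridional parts: M(φ₁)=-0.7803, M(φ₂)=-0.2920 → ΔM = +0.4883;  Δλ = -0.6470 rad
tan C = Δλ / ΔM = -1.3251 → C = 307.04°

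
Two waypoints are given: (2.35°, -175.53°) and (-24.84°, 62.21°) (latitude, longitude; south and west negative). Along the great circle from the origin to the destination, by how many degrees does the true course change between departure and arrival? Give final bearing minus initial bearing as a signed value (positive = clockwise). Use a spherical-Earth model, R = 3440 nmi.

Initial bearing θ₁ = atan2(sin Δλ cos φ₂, cos φ₁ sin φ₂ − sin φ₁ cos φ₂ cos Δλ) = 242.48°
Final bearing θ₂ = (initial bearing from the destination back to the start) + 180° = 282.47°
Δθ = θ₂ − θ₁ = +40.0°

+40.0°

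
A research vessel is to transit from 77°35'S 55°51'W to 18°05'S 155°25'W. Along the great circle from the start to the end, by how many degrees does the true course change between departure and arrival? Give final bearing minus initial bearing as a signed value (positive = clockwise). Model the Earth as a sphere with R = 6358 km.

At departure: θ₁ = atan2(sin Δλ cos φ₂, cos φ₁ sin φ₂ − sin φ₁ cos φ₂ cos Δλ) = 256.73°
At arrival: θ₂ = atan2(sin Δλ cos φ₁, −cos φ₂ sin φ₁ + sin φ₂ cos φ₁ cos Δλ) = 347.28°
Δθ = θ₂ − θ₁ = +90.5°

+90.5°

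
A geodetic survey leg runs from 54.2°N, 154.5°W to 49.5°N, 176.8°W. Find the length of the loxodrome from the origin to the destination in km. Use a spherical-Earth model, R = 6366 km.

1615 km

Rhumb course C = atan2(Δλ, Δψ) with Δψ = ln[tan(π/4+φ₂/2)/tan(π/4+φ₁/2)] = -0.1330, Δλ = -0.3892 → C = 251.14°
d = R·|Δφ| / |cos C| = 6366·0.08203 / 0.32326 = 1615 km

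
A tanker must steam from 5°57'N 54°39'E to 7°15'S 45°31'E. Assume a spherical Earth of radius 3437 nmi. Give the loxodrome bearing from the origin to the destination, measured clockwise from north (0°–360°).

214.6°

Δψ = ln[tan(π/4+φ₂/2)/tan(π/4+φ₁/2)] = -0.2309
Δλ = -0.1594 rad (taken the short way round)
course = atan2(Δλ, Δψ) = 214.62°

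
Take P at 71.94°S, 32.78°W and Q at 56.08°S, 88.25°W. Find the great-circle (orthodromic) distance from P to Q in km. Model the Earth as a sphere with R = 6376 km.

3060 km

cos σ = sin φ₁ sin φ₂ + cos φ₁ cos φ₂ cos Δλ
      = sin(-71.94°)sin(-56.08°) + cos(-71.94°)cos(-56.08°)cos(-55.47°) = 0.8870
σ = 27.502° → d = Rσ = 6376·0.48000 = 3060 km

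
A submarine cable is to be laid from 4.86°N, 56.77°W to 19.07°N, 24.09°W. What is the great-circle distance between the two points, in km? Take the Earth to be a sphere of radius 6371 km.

Haversine: a = sin²(Δφ/2)+cos φ₁ cos φ₂ sin²(Δλ/2) = 0.08984;  σ = 2·atan2(√a,√(1−a))
σ = 34.882° → d = Rσ = 6371·0.60881 = 3879 km

3879 km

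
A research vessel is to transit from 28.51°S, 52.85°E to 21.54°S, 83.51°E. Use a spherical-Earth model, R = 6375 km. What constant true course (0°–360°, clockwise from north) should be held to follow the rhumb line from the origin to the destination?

75.9°

Δψ = ln[tan(π/4+φ₂/2)/tan(π/4+φ₁/2)] = +0.1344
Δλ = +0.5351 rad (taken the short way round)
course = atan2(Δλ, Δψ) = 75.90°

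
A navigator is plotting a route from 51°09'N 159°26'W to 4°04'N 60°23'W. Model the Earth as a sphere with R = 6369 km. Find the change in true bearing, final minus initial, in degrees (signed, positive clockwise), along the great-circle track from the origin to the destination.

+61.3°

Initial bearing θ₁ = atan2(sin Δλ cos φ₂, cos φ₁ sin φ₂ − sin φ₁ cos φ₂ cos Δλ) = 80.40°
Final bearing θ₂ = (initial bearing from the destination back to the start) + 180° = 141.68°
Δθ = θ₂ − θ₁ = +61.3°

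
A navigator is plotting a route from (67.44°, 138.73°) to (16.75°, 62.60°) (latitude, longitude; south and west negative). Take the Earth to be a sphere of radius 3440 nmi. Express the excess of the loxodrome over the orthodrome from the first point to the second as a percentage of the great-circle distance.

Great circle: σ = 1.2087 rad → d_gc = Rσ = 4158.0 nmi
Rhumb: Δφ = -0.8847, Δλ = -1.3287, Δψ = -1.3156, q = Δφ/Δψ = 0.6725 → d_rh = R√(Δφ²+q²Δλ²) = 4325.6 nmi
Excess = (4325.6 − 4158.0) / 4158.0 = 167.6 / 4158.0 = 4.03% ≈ 4.0%

4.0%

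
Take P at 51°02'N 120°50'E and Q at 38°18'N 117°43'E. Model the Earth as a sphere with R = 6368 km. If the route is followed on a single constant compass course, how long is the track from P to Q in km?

1436 km

Rhumb course C = atan2(Δλ, Δψ) with Δψ = ln[tan(π/4+φ₂/2)/tan(π/4+φ₁/2)] = -0.3144, Δλ = -0.0544 → C = 189.82°
d = R·|Δφ| / |cos C| = 6368·0.22224 / 0.98536 = 1436 km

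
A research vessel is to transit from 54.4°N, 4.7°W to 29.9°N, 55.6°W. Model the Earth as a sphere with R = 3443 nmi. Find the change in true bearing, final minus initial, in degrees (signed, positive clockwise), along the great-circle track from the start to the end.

Initial bearing θ₁ = atan2(sin Δλ cos φ₂, cos φ₁ sin φ₂ − sin φ₁ cos φ₂ cos Δλ) = 257.08°
Final bearing θ₂ = (initial bearing from the destination back to the start) + 180° = 220.88°
Δθ = θ₂ − θ₁ = -36.2°

-36.2°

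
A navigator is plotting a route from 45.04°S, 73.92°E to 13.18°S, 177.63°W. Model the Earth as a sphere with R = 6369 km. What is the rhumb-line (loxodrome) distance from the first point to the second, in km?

Δψ = ln[tan(π/4+φ₂/2)/tan(π/4+φ₁/2)] = +0.6503;  Δφ = +0.5561 rad,  Δλ = +1.8928 rad
q = Δφ/Δψ = 0.8551
d = R·√(Δφ² + q²Δλ²) = 6369·1.71144 = 10900 km

10900 km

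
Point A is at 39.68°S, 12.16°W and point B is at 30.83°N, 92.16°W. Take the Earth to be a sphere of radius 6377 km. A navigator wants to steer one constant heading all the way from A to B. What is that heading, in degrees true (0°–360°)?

Δψ = ln[tan(π/4+φ₂/2)/tan(π/4+φ₁/2)] = +1.3217
Δλ = -1.3963 rad (taken the short way round)
course = atan2(Δλ, Δψ) = 313.43°

313.4°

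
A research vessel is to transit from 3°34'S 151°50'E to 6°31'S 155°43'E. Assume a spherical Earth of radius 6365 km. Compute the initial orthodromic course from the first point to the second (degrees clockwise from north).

127.5°

θ = atan2( sin Δλ·cos φ₂ ,  cos φ₁ sin φ₂ − sin φ₁ cos φ₂ cos Δλ )
  = atan2(+0.0673, -0.0516) = 127.49°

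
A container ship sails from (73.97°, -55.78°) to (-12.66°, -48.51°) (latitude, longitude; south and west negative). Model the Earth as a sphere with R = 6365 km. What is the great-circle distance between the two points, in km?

9638 km

Haversine: a = sin²(Δφ/2)+cos φ₁ cos φ₂ sin²(Δλ/2) = 0.47169;  σ = 2·atan2(√a,√(1−a))
σ = 86.754° → d = Rσ = 6365·1.51415 = 9638 km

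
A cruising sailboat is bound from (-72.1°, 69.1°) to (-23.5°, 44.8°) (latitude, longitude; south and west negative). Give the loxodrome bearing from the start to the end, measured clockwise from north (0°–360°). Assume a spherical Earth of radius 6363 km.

Δψ = ln[tan(π/4+φ₂/2)/tan(π/4+φ₁/2)] = +1.4262
Δλ = -0.4241 rad (taken the short way round)
course = atan2(Δλ, Δψ) = 343.44°

343.4°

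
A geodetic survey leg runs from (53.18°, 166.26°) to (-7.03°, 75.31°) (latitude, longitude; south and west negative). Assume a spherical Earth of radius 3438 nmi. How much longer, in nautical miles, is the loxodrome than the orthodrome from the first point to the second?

Great circle: cos σ = sin φ₁ sin φ₂ + cos φ₁ cos φ₂ cos Δλ,  σ = 1.6788 rad → d_gc = 5771.86 nmi
Rhumb line: Δψ = -1.2231, q = Δφ/Δψ = 0.8592, d_rh = R√(Δφ²+q²Δλ²) = 5919.42 nmi
Excess = 5919.42 − 5771.86 = 147.56 ≈ 148 nmi

148 nmi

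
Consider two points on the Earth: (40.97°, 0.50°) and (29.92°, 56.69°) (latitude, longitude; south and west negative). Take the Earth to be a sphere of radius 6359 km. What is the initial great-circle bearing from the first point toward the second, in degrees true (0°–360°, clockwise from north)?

N = sin Δλ·cos φ₂ = +0.7201;  D = cos φ₁ sin φ₂ − sin φ₁ cos φ₂ cos Δλ = +0.0604
initial course = atan2(N, D) = 85.21°

85.2°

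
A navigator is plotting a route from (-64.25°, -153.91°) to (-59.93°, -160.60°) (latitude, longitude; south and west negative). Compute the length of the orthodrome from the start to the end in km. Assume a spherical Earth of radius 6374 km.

cos σ = sin φ₁ sin φ₂ + cos φ₁ cos φ₂ cos Δλ
      = sin(-64.25°)sin(-59.93°) + cos(-64.25°)cos(-59.93°)cos(-6.69°) = 0.9957
σ = 5.330° → d = Rσ = 6374·0.09302 = 593 km

593 km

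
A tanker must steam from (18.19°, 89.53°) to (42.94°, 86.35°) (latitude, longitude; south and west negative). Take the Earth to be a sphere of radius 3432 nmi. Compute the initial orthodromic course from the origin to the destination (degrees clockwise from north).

354.5°

θ = atan2( sin Δλ·cos φ₂ ,  cos φ₁ sin φ₂ − sin φ₁ cos φ₂ cos Δλ )
  = atan2(-0.0406, +0.4190) = 354.46°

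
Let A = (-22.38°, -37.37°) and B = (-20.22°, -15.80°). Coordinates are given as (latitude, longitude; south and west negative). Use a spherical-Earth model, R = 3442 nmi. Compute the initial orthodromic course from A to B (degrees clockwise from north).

N = sin Δλ·cos φ₂ = +0.3450;  D = cos φ₁ sin φ₂ − sin φ₁ cos φ₂ cos Δλ = +0.0127
initial course = atan2(N, D) = 87.90°

87.9°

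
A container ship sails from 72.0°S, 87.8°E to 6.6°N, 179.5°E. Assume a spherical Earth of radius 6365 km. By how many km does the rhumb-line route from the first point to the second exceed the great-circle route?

524 km

Great circle: cos σ = sin φ₁ sin φ₂ + cos φ₁ cos φ₂ cos Δλ,  σ = 1.6895 rad → d_gc = 10753.62 km
Rhumb line: Δψ = +1.9582, q = Δφ/Δψ = 0.7006, d_rh = R√(Δφ²+q²Δλ²) = 11277.14 km
Excess = 11277.14 − 10753.62 = 523.52 ≈ 524 km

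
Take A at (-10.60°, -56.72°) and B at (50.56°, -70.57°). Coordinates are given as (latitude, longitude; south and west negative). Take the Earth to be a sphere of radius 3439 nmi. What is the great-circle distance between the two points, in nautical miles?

3742 nmi

Haversine: a = sin²(Δφ/2)+cos φ₁ cos φ₂ sin²(Δλ/2) = 0.26789;  σ = 2·atan2(√a,√(1−a))
σ = 62.341° → d = Rσ = 3439·1.08805 = 3742 nmi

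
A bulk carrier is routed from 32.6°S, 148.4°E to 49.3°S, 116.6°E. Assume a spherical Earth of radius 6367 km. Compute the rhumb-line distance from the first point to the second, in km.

3231 km

Δψ = ln[tan(π/4+φ₂/2)/tan(π/4+φ₁/2)] = -0.3894;  Δφ = -0.2915 rad,  Δλ = -0.5550 rad
q = Δφ/Δψ = 0.7485
d = R·√(Δφ² + q²Δλ²) = 6367·0.50749 = 3231 km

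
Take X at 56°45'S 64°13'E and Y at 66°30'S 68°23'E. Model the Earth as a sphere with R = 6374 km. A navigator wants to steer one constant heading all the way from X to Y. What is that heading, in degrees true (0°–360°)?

Δψ = ln[tan(π/4+φ₂/2)/tan(π/4+φ₁/2)] = -0.3615
Δλ = +0.0727 rad (taken the short way round)
course = atan2(Δλ, Δψ) = 168.63°

168.6°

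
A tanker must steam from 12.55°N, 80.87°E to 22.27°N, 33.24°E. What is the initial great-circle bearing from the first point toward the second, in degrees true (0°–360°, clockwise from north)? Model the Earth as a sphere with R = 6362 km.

288.9°

θ = atan2( sin Δλ·cos φ₂ ,  cos φ₁ sin φ₂ − sin φ₁ cos φ₂ cos Δλ )
  = atan2(-0.6837, +0.2344) = 288.92°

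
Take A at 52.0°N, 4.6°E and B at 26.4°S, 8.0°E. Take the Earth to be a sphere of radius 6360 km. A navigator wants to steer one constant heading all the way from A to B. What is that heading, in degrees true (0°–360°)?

Meridional parts: M(φ₁)=+1.0662, M(φ₂)=-0.4780 → ΔM = -1.5442;  Δλ = +0.0593 rad
tan C = Δλ / ΔM = -0.0384 → C = 177.80°

177.8°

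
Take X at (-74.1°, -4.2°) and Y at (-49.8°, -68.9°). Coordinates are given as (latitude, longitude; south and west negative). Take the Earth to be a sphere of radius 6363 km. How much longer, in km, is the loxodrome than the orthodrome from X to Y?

Great circle: cos σ = sin φ₁ sin φ₂ + cos φ₁ cos φ₂ cos Δλ,  σ = 0.6264 rad → d_gc = 3985.8 km
Rhumb line: Δψ = +0.9633, q = Δφ/Δψ = 0.4403, d_rh = R√(Δφ²+q²Δλ²) = 4158.1 km
Excess = 4158.1 − 3985.8 = 172.3 ≈ 172 km

172 km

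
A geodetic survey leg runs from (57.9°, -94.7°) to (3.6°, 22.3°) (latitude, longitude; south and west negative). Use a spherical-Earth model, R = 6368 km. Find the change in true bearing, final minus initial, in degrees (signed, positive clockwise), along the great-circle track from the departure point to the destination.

+86.3°

Initial bearing θ₁ = atan2(sin Δλ cos φ₂, cos φ₁ sin φ₂ − sin φ₁ cos φ₂ cos Δλ) = 64.87°
Final bearing θ₂ = (initial bearing from the destination back to the start) + 180° = 151.18°
Δθ = θ₂ − θ₁ = +86.3°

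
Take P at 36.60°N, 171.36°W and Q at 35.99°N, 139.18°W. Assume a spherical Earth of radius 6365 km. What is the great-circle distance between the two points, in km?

cos σ = sin φ₁ sin φ₂ + cos φ₁ cos φ₂ cos Δλ
      = sin(36.60°)sin(35.99°) + cos(36.60°)cos(35.99°)cos(32.18°) = 0.9002
σ = 25.822° → d = Rσ = 6365·0.45067 = 2869 km

2869 km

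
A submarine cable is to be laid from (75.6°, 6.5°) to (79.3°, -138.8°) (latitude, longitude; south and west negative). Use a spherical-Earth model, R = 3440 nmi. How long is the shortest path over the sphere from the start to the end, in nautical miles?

cos σ = sin φ₁ sin φ₂ + cos φ₁ cos φ₂ cos Δλ
      = sin(75.60°)sin(79.30°) + cos(75.60°)cos(79.30°)cos(-145.30°) = 0.9138
σ = 23.967° → d = Rσ = 3440·0.41830 = 1439 nmi

1439 nmi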